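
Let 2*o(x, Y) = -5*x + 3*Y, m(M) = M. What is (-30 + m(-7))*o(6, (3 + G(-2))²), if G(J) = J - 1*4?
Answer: 111/2 ≈ 55.500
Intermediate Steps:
G(J) = -4 + J (G(J) = J - 4 = -4 + J)
o(x, Y) = -5*x/2 + 3*Y/2 (o(x, Y) = (-5*x + 3*Y)/2 = -5*x/2 + 3*Y/2)
(-30 + m(-7))*o(6, (3 + G(-2))²) = (-30 - 7)*(-5/2*6 + 3*(3 + (-4 - 2))²/2) = -37*(-15 + 3*(3 - 6)²/2) = -37*(-15 + (3/2)*(-3)²) = -37*(-15 + (3/2)*9) = -37*(-15 + 27/2) = -37*(-3/2) = 111/2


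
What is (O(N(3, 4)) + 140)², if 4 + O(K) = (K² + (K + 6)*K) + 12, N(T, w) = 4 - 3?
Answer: 24336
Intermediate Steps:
N(T, w) = 1
O(K) = 8 + K² + K*(6 + K) (O(K) = -4 + ((K² + (K + 6)*K) + 12) = -4 + ((K² + (6 + K)*K) + 12) = -4 + ((K² + K*(6 + K)) + 12) = -4 + (12 + K² + K*(6 + K)) = 8 + K² + K*(6 + K))
(O(N(3, 4)) + 140)² = ((8 + 2*1² + 6*1) + 140)² = ((8 + 2*1 + 6) + 140)² = ((8 + 2 + 6) + 140)² = (16 + 140)² = 156² = 24336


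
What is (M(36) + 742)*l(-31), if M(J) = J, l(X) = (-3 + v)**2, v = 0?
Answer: 7002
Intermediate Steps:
l(X) = 9 (l(X) = (-3 + 0)**2 = (-3)**2 = 9)
(M(36) + 742)*l(-31) = (36 + 742)*9 = 778*9 = 7002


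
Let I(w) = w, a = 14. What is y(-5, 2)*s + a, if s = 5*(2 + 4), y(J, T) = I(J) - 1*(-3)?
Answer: -46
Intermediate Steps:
y(J, T) = 3 + J (y(J, T) = J - 1*(-3) = J + 3 = 3 + J)
s = 30 (s = 5*6 = 30)
y(-5, 2)*s + a = (3 - 5)*30 + 14 = -2*30 + 14 = -60 + 14 = -46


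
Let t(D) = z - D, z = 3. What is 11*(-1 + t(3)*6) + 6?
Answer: -5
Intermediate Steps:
t(D) = 3 - D
11*(-1 + t(3)*6) + 6 = 11*(-1 + (3 - 1*3)*6) + 6 = 11*(-1 + (3 - 3)*6) + 6 = 11*(-1 + 0*6) + 6 = 11*(-1 + 0) + 6 = 11*(-1) + 6 = -11 + 6 = -5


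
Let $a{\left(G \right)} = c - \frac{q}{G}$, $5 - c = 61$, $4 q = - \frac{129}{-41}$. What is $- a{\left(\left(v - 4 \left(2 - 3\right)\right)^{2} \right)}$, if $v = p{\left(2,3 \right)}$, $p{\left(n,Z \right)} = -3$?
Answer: $\frac{9313}{164} \approx 56.787$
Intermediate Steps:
$q = \frac{129}{164}$ ($q = \frac{\left(-129\right) \frac{1}{-41}}{4} = \frac{\left(-129\right) \left(- \frac{1}{41}\right)}{4} = \frac{1}{4} \cdot \frac{129}{41} = \frac{129}{164} \approx 0.78658$)
$c = -56$ ($c = 5 - 61 = -56$)
$v = -3$
$a{\left(G \right)} = -56 - \frac{129}{164 G}$
$- a{\left(\left(v - 4 \left(2 - 3\right)\right)^{2} \right)} = - (-56 - \frac{129}{164 \left(-3 - 4 \left(2 - 3\right)\right)^{2}}) = - (-56 - \frac{129}{164 \left(-3 - -4\right)^{2}}) = - (-56 - \frac{129}{164 \left(-3 + 4\right)^{2}}) = - (-56 - \frac{129}{164 \cdot 1^{2}}) = - (-56 - \frac{129}{164 \cdot 1}) = - (-56 - \frac{129}{164}) = \left(-1\right) \left(- \frac{9313}{164}\right) = \frac{9313}{164}$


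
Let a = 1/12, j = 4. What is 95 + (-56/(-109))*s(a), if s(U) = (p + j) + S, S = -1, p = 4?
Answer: 10747/109 ≈ 98.596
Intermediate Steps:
a = 1/12 ≈ 0.083333
s(U) = 7 (s(U) = (4 + 4) - 1 = 8 - 1 = 7)
95 + (-56/(-109))*s(a) = 95 - 56/(-109)*7 = 95 - 56*(-1/109)*7 = 95 + (56/109)*7 = 95 + 392/109 = 10747/109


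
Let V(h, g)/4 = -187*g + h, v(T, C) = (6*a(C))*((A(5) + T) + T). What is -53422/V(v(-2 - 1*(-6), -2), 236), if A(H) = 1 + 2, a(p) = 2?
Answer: 26711/88000 ≈ 0.30353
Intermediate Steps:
A(H) = 3
v(T, C) = 36 + 24*T (v(T, C) = (6*2)*((3 + T) + T) = 12*(3 + 2*T) = 36 + 24*T)
V(h, g) = -748*g + 4*h (V(h, g) = 4*(-187*g + h) = 4*(h - 187*g) = -748*g + 4*h)
-53422/V(v(-2 - 1*(-6), -2), 236) = -53422/(-748*236 + 4*(36 + 24*(-2 - 1*(-6)))) = -53422/(-176528 + 4*(36 + 24*(-2 + 6))) = -53422/(-176528 + 4*(36 + 24*4)) = -53422/(-176528 + 4*(36 + 96)) = -53422/(-176528 + 4*132) = -53422/(-176528 + 528) = -53422/(-176000) = -53422*(-1/176000) = 26711/88000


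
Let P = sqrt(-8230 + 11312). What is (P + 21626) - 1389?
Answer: 20237 + sqrt(3082) ≈ 20293.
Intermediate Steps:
P = sqrt(3082) ≈ 55.516
(P + 21626) - 1389 = (sqrt(3082) + 21626) - 1389 = (21626 + sqrt(3082)) - 1389 = 20237 + sqrt(3082)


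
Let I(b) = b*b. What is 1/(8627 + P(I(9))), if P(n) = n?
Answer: 1/8708 ≈ 0.00011484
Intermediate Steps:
I(b) = b²
1/(8627 + P(I(9))) = 1/(8627 + 9²) = 1/(8627 + 81) = 1/8708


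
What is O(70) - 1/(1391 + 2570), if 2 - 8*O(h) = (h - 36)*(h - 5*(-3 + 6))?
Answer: -1849789/7922 ≈ -233.50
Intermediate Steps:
O(h) = 1/4 - (-36 + h)*(-15 + h)/8 (O(h) = 1/4 - (h - 36)*(h - 5*(-3 + 6))/8 = 1/4 - (-36 + h)*(h - 5*3)/8 = 1/4 - (-36 + h)*(h - 15)/8 = 1/4 - (-36 + h)*(-15 + h)/8)
O(70) - 1/(1391 + 2570) = (-269/4 - 1/8*70**2 + (51/8)*70) - 1/(1391 + 2570) = (-269/4 - 1/8*4900 + 1785/4) - 1/3961 = (-269/4 - 1225/2 + 1785/4) - 1*1/3961 = -467/2 - 1/3961 = -1849789/7922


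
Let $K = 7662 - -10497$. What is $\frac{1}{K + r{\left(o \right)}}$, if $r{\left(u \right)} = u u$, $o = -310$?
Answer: $\frac{1}{114259} \approx 8.752 \cdot 10^{-6}$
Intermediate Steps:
$K = 18159$ ($K = 7662 + 10497 = 18159$)
$r{\left(u \right)} = u^{2}$
$\frac{1}{K + r{\left(o \right)}} = \frac{1}{18159 + \left(-310\right)^{2}} = \frac{1}{18159 + 96100} = \frac{1}{114259}$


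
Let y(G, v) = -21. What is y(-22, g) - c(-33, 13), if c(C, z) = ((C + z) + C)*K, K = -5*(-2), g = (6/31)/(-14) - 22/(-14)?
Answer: 509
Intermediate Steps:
g = 338/217 (g = (6*(1/31))*(-1/14) - 22*(-1/14) = (6/31)*(-1/14) + 11/7 = -3/217 + 11/7 = 338/217 ≈ 1.5576)
K = 10
c(C, z) = 10*z + 20*C (c(C, z) = ((C + z) + C)*10 = (z + 2*C)*10 = 10*z + 20*C)
y(-22, g) - c(-33, 13) = -21 - (10*13 + 20*(-33)) = -21 - (130 - 660) = -21 - 1*(-530) = -21 + 530 = 509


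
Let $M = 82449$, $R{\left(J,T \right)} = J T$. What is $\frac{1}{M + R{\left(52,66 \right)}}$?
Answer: $\frac{1}{85881} \approx 1.1644 \cdot 10^{-5}$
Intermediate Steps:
$\frac{1}{M + R{\left(52,66 \right)}} = \frac{1}{82449 + 52 \cdot 66} = \frac{1}{82449 + 3432} = \frac{1}{85881}$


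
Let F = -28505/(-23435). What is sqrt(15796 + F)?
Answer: sqrt(347032758911)/4687 ≈ 125.69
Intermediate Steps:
F = 5701/4687 (F = -28505*(-1/23435) = 5701/4687 ≈ 1.2163)
sqrt(15796 + F) = sqrt(15796 + 5701/4687) = sqrt(74041553/4687) = sqrt(347032758911)/4687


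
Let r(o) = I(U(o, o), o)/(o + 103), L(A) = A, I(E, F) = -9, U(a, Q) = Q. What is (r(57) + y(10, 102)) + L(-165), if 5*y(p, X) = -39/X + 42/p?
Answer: -2234381/13600 ≈ -164.29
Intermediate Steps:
y(p, X) = -39/(5*X) + 42/(5*p) (y(p, X) = (-39/X + 42/p)/5 = -39/(5*X) + 42/(5*p))
r(o) = -9/(103 + o) (r(o) = -9/(o + 103) = -9/(103 + o))
(r(57) + y(10, 102)) + L(-165) = (-9/(103 + 57) + (-39/5/102 + (42/5)/10)) - 165 = (-9/160 + (-39/5*1/102 + (42/5)*(⅒))) - 165 = (-9*1/160 + (-13/170 + 21/25)) - 165 = (-9/160 + 649/850) - 165 = 9619/13600 - 165 = -2234381/13600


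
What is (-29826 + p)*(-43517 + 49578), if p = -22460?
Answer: -316905446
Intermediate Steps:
(-29826 + p)*(-43517 + 49578) = (-29826 - 22460)*(-43517 + 49578) = -52286*6061 = -316905446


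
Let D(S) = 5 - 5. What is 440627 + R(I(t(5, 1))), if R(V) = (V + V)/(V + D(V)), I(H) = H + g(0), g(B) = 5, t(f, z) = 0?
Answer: 440629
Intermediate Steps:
D(S) = 0
I(H) = 5 + H (I(H) = H + 5 = 5 + H)
R(V) = 2 (R(V) = (V + V)/(V + 0) = (2*V)/V = 2)
440627 + R(I(t(5, 1))) = 440627 + 2 = 440629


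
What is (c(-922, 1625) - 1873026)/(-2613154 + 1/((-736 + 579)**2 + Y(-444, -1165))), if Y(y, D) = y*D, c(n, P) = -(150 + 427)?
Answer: 1015322328127/1416091670985 ≈ 0.71699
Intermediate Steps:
c(n, P) = -577 (c(n, P) = -1*577 = -577)
Y(y, D) = D*y
(c(-922, 1625) - 1873026)/(-2613154 + 1/((-736 + 579)**2 + Y(-444, -1165))) = (-577 - 1873026)/(-2613154 + 1/((-736 + 579)**2 - 1165*(-444))) = -1873603/(-2613154 + 1/((-157)**2 + 517260)) = -1873603/(-2613154 + 1/(24649 + 517260)) = -1873603/(-2613154 + 1/541909) = -1873603/(-1416091670985/541909) = -1873603*(-541909/1416091670985) = 1015322328127/1416091670985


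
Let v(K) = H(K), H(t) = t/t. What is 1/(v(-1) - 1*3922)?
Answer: -1/3921 ≈ -0.00025504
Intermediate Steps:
H(t) = 1
v(K) = 1
1/(v(-1) - 1*3922) = 1/(1 - 1*3922) = 1/(1 - 3922) = 1/(-3921) = -1/3921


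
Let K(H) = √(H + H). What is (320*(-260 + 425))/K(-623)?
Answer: -26400*I*√1246/623 ≈ -1495.8*I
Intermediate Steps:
K(H) = √2*√H (K(H) = √(2*H) = √2*√H)
(320*(-260 + 425))/K(-623) = (320*(-260 + 425))/((√2*√(-623))) = (320*165)/((√2*(I*√623))) = 52800/((I*√1246)) = 52800*(-I*√1246/1246) = -26400*I*√1246/623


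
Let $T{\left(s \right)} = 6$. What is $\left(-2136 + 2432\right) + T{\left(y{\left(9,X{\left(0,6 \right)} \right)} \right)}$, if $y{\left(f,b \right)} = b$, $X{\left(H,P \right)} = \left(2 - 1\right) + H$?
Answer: $302$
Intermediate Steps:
$X{\left(H,P \right)} = 1 + H$
$\left(-2136 + 2432\right) + T{\left(y{\left(9,X{\left(0,6 \right)} \right)} \right)} = \left(-2136 + 2432\right) + 6 = 296 + 6 = 302$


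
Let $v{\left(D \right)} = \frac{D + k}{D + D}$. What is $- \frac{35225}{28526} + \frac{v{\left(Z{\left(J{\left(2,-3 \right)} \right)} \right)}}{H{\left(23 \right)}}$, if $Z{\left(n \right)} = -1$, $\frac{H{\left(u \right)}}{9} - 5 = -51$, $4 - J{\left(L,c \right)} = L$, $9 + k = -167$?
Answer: $- \frac{5702567}{3936588} \approx -1.4486$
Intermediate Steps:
$k = -176$ ($k = -9 - 167 = -176$)
$J{\left(L,c \right)} = 4 - L$
$H{\left(u \right)} = -414$ ($H{\left(u \right)} = 45 + 9 \left(-51\right) = 45 - 459 = -414$)
$v{\left(D \right)} = \frac{-176 + D}{2 D}$ ($v{\left(D \right)} = \frac{D - 176}{D + D} = \frac{-176 + D}{2 D}$)
$- \frac{35225}{28526} + \frac{v{\left(Z{\left(J{\left(2,-3 \right)} \right)} \right)}}{H{\left(23 \right)}} = - \frac{35225}{28526} + \frac{\frac{1}{2} \frac{1}{-1} \left(-176 - 1\right)}{-414} = \left(-35225\right) \frac{1}{28526} + \frac{1}{2} \left(-1\right) \left(-177\right) \left(- \frac{1}{414}\right) = - \frac{35225}{28526} + \frac{177}{2} \left(- \frac{1}{414}\right) = - \frac{35225}{28526} - \frac{59}{276} = - \frac{5702567}{3936588}$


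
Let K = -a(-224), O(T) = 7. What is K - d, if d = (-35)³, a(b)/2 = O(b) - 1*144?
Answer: 43149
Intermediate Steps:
a(b) = -274 (a(b) = 2*(7 - 1*144) = 2*(7 - 144) = 2*(-137) = -274)
d = -42875
K = 274 (K = -1*(-274) = 274)
K - d = 274 - 1*(-42875) = 274 + 42875 = 43149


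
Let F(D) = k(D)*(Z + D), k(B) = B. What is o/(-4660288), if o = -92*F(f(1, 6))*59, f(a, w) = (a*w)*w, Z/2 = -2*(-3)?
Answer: 146556/72817 ≈ 2.0127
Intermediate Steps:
Z = 12 (Z = 2*(-2*(-3)) = 2*6 = 12)
f(a, w) = a*w**2
F(D) = D*(12 + D)
o = -9379584 (o = -92*1*6**2*(12 + 1*6**2)*59 = -92*1*36*(12 + 1*36)*59 = -3312*(12 + 36)*59 = -3312*48*59 = -92*1728*59 = -158976*59 = -9379584)
o/(-4660288) = -9379584/(-4660288) = -9379584*(-1/4660288) = 146556/72817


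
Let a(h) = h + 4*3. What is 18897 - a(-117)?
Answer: 19002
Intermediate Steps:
a(h) = 12 + h (a(h) = h + 12 = 12 + h)
18897 - a(-117) = 18897 - (12 - 117) = 18897 - 1*(-105) = 18897 + 105 = 19002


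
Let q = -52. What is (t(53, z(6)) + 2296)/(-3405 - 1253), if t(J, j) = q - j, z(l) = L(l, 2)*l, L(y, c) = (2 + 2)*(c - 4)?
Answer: -1146/2329 ≈ -0.49206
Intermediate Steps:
L(y, c) = -16 + 4*c (L(y, c) = 4*(-4 + c) = -16 + 4*c)
z(l) = -8*l (z(l) = (-16 + 4*2)*l = (-16 + 8)*l = -8*l)
t(J, j) = -52 - j
(t(53, z(6)) + 2296)/(-3405 - 1253) = ((-52 - (-8)*6) + 2296)/(-3405 - 1253) = ((-52 - 1*(-48)) + 2296)/(-4658) = ((-52 + 48) + 2296)*(-1/4658) = (-4 + 2296)*(-1/4658) = 2292*(-1/4658) = -1146/2329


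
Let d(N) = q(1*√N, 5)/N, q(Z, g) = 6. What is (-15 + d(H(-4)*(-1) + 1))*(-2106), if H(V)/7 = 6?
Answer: 1307826/41 ≈ 31898.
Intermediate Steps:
H(V) = 42 (H(V) = 7*6 = 42)
d(N) = 6/N
(-15 + d(H(-4)*(-1) + 1))*(-2106) = (-15 + 6/(42*(-1) + 1))*(-2106) = (-15 + 6/(-42 + 1))*(-2106) = (-15 + 6/(-41))*(-2106) = (-15 + 6*(-1/41))*(-2106) = (-15 - 6/41)*(-2106) = -621/41*(-2106) = 1307826/41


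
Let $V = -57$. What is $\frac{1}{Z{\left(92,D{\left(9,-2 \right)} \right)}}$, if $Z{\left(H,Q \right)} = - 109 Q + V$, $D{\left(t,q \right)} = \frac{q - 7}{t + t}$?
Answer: $- \frac{2}{5} \approx -0.4$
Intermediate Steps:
$D{\left(t,q \right)} = \frac{-7 + q}{2 t}$
$Z{\left(H,Q \right)} = -57 - 109 Q$ ($Z{\left(H,Q \right)} = - 109 Q - 57 = -57 - 109 Q$)
$\frac{1}{Z{\left(92,D{\left(9,-2 \right)} \right)}} = \frac{1}{-57 - 109 \frac{-7 - 2}{2 \cdot 9}} = \frac{1}{-57 - 109 \cdot \frac{1}{2} \cdot \frac{1}{9} \left(-9\right)} = \frac{1}{-57 - - \frac{109}{2}} = \frac{1}{-57 + \frac{109}{2}} = \frac{1}{- \frac{5}{2}} = - \frac{2}{5}$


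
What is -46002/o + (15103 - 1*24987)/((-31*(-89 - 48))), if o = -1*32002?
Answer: -60468637/67956247 ≈ -0.88982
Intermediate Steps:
o = -32002
-46002/o + (15103 - 1*24987)/((-31*(-89 - 48))) = -46002/(-32002) + (15103 - 1*24987)/((-31*(-89 - 48))) = -46002*(-1/32002) + (15103 - 24987)/((-31*(-137))) = 23001/16001 - 9884/4247 = -60468637/67956247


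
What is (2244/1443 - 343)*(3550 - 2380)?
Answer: -14781150/37 ≈ -3.9949e+5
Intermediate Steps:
(2244/1443 - 343)*(3550 - 2380) = (2244*(1/1443) - 343)*1170 = (748/481 - 343)*1170 = -164235/481*1170 = -14781150/37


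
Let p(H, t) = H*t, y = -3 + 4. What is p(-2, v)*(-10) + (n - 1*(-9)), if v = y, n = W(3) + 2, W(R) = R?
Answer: 34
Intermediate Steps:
n = 5 (n = 3 + 2 = 5)
y = 1
v = 1
p(-2, v)*(-10) + (n - 1*(-9)) = -2*1*(-10) + (5 - 1*(-9)) = -2*(-10) + (5 + 9) = 20 + 14 = 34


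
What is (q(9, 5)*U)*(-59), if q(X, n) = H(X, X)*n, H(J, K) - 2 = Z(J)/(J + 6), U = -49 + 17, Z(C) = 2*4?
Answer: 71744/3 ≈ 23915.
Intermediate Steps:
Z(C) = 8
U = -32
H(J, K) = 2 + 8/(6 + J) (H(J, K) = 2 + 8/(J + 6) = 2 + 8/(6 + J))
q(X, n) = 2*n*(10 + X)/(6 + X) (q(X, n) = (2*(10 + X)/(6 + X))*n = 2*n*(10 + X)/(6 + X))
(q(9, 5)*U)*(-59) = ((2*5*(10 + 9)/(6 + 9))*(-32))*(-59) = ((2*5*19/15)*(-32))*(-59) = ((2*5*(1/15)*19)*(-32))*(-59) = ((38/3)*(-32))*(-59) = -1216/3*(-59) = 71744/3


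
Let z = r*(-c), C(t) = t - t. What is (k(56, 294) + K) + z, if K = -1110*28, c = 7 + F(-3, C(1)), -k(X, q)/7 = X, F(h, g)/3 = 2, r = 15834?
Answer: -237314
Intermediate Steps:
C(t) = 0
F(h, g) = 6 (F(h, g) = 3*2 = 6)
k(X, q) = -7*X
c = 13 (c = 7 + 6 = 13)
K = -31080
z = -205842 (z = 15834*(-1*13) = 15834*(-13) = -205842)
(k(56, 294) + K) + z = (-7*56 - 31080) - 205842 = (-392 - 31080) - 205842 = -31472 - 205842 = -237314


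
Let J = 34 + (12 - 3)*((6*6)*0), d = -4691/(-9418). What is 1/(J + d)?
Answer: 9418/324903 ≈ 0.028987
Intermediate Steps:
d = 4691/9418 (d = -4691*(-1/9418) = 4691/9418 ≈ 0.49809)
J = 34 (J = 34 + 9*(36*0) = 34 + 9*0 = 34 + 0 = 34)
1/(J + d) = 1/(34 + 4691/9418) = 1/(324903/9418) = 9418/324903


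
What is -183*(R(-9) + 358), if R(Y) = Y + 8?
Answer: -65331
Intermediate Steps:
R(Y) = 8 + Y
-183*(R(-9) + 358) = -183*((8 - 9) + 358) = -183*(-1 + 358) = -183*357 = -65331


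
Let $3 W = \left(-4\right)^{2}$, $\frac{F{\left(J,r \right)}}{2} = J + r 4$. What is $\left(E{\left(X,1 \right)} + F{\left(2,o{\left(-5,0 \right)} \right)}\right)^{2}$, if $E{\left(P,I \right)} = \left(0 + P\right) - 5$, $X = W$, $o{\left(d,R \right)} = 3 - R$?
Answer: $\frac{7225}{9} \approx 802.78$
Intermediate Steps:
$F{\left(J,r \right)} = 2 J + 8 r$ ($F{\left(J,r \right)} = 2 \left(J + r 4\right) = 2 \left(J + 4 r\right) = 2 J + 8 r$)
$W = \frac{16}{3}$ ($W = \frac{\left(-4\right)^{2}}{3} = \frac{1}{3} \cdot 16 = \frac{16}{3} \approx 5.3333$)
$X = \frac{16}{3} \approx 5.3333$
$E{\left(P,I \right)} = -5 + P$ ($E{\left(P,I \right)} = P - 5 = -5 + P$)
$\left(E{\left(X,1 \right)} + F{\left(2,o{\left(-5,0 \right)} \right)}\right)^{2} = \left(\left(-5 + \frac{16}{3}\right) + \left(2 \cdot 2 + 8 \left(3 - 0\right)\right)\right)^{2} = \left(\frac{1}{3} + \left(4 + 8 \left(3 + 0\right)\right)\right)^{2} = \left(\frac{1}{3} + \left(4 + 8 \cdot 3\right)\right)^{2} = \left(\frac{1}{3} + \left(4 + 24\right)\right)^{2} = \left(\frac{1}{3} + 28\right)^{2} = \left(\frac{85}{3}\right)^{2} = \frac{7225}{9}$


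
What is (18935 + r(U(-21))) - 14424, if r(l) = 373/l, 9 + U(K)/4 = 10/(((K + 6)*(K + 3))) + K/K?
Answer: 3869389/860 ≈ 4499.3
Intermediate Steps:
U(K) = -32 + 40/((3 + K)*(6 + K)) (U(K) = -36 + 4*(10/(((K + 6)*(K + 3))) + K/K) = -36 + 4*(10/(((6 + K)*(3 + K))) + 1) = -36 + 4*(10/(((3 + K)*(6 + K))) + 1) = -36 + 4*(10*(1/((3 + K)*(6 + K))) + 1) = -36 + 4*(10/((3 + K)*(6 + K)) + 1) = -36 + 4*(1 + 10/((3 + K)*(6 + K))) = -36 + (4 + 40/((3 + K)*(6 + K))) = -32 + 40/((3 + K)*(6 + K)))
(18935 + r(U(-21))) - 14424 = (18935 + 373/((8*(-67 - 36*(-21) - 4*(-21)**2)/(18 + (-21)**2 + 9*(-21))))) - 14424 = (18935 + 373/((8*(-67 + 756 - 4*441)/(18 + 441 - 189)))) - 14424 = (18935 + 373/((8*(-67 + 756 - 1764)/270))) - 14424 = (18935 + 373/((8*(1/270)*(-1075)))) - 14424 = (18935 + 373/(-860/27)) - 14424 = (18935 + 373*(-27/860)) - 14424 = (18935 - 10071/860) - 14424 = 16274029/860 - 14424 = 3869389/860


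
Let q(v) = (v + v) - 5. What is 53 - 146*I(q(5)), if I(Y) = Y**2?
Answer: -3597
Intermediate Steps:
q(v) = -5 + 2*v (q(v) = 2*v - 5 = -5 + 2*v)
53 - 146*I(q(5)) = 53 - 146*(-5 + 2*5)**2 = 53 - 146*(-5 + 10)**2 = 53 - 146*5**2 = 53 - 146*25 = 53 - 3650 = -3597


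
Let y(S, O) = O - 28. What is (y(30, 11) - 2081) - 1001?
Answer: -3099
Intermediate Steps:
y(S, O) = -28 + O
(y(30, 11) - 2081) - 1001 = ((-28 + 11) - 2081) - 1001 = (-17 - 2081) - 1001 = -2098 - 1001 = -3099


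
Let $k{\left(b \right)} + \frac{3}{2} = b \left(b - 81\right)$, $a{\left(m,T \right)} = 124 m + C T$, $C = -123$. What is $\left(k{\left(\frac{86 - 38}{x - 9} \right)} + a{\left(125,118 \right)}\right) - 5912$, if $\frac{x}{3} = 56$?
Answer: $- \frac{27819559}{5618} \approx -4951.9$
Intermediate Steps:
$x = 168$ ($x = 3 \cdot 56 = 168$)
$a{\left(m,T \right)} = - 123 T + 124 m$ ($a{\left(m,T \right)} = 124 m - 123 T = - 123 T + 124 m$)
$k{\left(b \right)} = - \frac{3}{2} + b \left(-81 + b\right)$ ($k{\left(b \right)} = - \frac{3}{2} + b \left(b - 81\right) = - \frac{3}{2} + b \left(-81 + b\right)$)
$\left(k{\left(\frac{86 - 38}{x - 9} \right)} + a{\left(125,118 \right)}\right) - 5912 = \left(\left(- \frac{3}{2} + \left(\frac{86 - 38}{168 - 9}\right)^{2} - 81 \frac{86 - 38}{168 - 9}\right) + \left(\left(-123\right) 118 + 124 \cdot 125\right)\right) - 5912 = \left(\left(- \frac{3}{2} + \left(\frac{48}{159}\right)^{2} - 81 \cdot \frac{48}{159}\right) + \left(-14514 + 15500\right)\right) - 5912 = \left(\left(- \frac{3}{2} + \left(48 \cdot \frac{1}{159}\right)^{2} - 81 \cdot 48 \cdot \frac{1}{159}\right) + 986\right) - 5912 = \left(\left(- \frac{3}{2} + \left(\frac{16}{53}\right)^{2} - \frac{1296}{53}\right) + 986\right) - 5912 = \left(\left(- \frac{3}{2} + \frac{256}{2809} - \frac{1296}{53}\right) + 986\right) - 5912 = \left(- \frac{145291}{5618} + 986\right) - 5912 = \frac{5394057}{5618} - 5912 = - \frac{27819559}{5618}$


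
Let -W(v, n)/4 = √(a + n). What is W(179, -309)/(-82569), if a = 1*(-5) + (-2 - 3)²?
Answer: 4*I/4857 ≈ 0.00082355*I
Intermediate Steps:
a = 20 (a = -5 + (-5)² = -5 + 25 = 20)
W(v, n) = -4*√(20 + n)
W(179, -309)/(-82569) = -4*√(20 - 309)/(-82569) = -68*I*(-1/82569) = 4*I/4857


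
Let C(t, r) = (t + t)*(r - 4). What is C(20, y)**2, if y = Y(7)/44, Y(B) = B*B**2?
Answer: 2788900/121 ≈ 23049.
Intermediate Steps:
Y(B) = B**3
y = 343/44 (y = 7**3/44 = 343*(1/44) = 343/44 ≈ 7.7955)
C(t, r) = 2*t*(-4 + r) (C(t, r) = (2*t)*(-4 + r) = 2*t*(-4 + r))
C(20, y)**2 = (2*20*(-4 + 343/44))**2 = (2*20*(167/44))**2 = (1670/11)**2 = 2788900/121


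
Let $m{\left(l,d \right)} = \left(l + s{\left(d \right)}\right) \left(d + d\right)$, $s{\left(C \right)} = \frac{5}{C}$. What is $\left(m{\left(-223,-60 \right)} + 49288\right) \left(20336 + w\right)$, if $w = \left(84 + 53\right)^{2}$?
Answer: $2974248090$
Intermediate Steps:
$w = 18769$ ($w = 137^{2} = 18769$)
$m{\left(l,d \right)} = 2 d \left(l + \frac{5}{d}\right)$ ($m{\left(l,d \right)} = \left(l + \frac{5}{d}\right) \left(d + d\right) = \left(l + \frac{5}{d}\right) 2 d = 2 d \left(l + \frac{5}{d}\right)$)
$\left(m{\left(-223,-60 \right)} + 49288\right) \left(20336 + w\right) = \left(\left(10 + 2 \left(-60\right) \left(-223\right)\right) + 49288\right) \left(20336 + 18769\right) = \left(\left(10 + 26760\right) + 49288\right) 39105 = \left(26770 + 49288\right) 39105 = 76058 \cdot 39105 = 2974248090$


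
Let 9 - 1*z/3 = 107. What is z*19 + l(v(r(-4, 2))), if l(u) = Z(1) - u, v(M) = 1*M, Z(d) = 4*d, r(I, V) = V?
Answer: -5584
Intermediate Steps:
z = -294 (z = 27 - 3*107 = 27 - 321 = -294)
v(M) = M
l(u) = 4 - u (l(u) = 4*1 - u = 4 - u)
z*19 + l(v(r(-4, 2))) = -294*19 + (4 - 1*2) = -5586 + (4 - 2) = -5586 + 2 = -5584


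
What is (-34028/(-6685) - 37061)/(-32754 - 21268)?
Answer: 247718757/361137070 ≈ 0.68594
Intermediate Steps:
(-34028/(-6685) - 37061)/(-32754 - 21268) = (-34028*(-1/6685) - 37061)/(-54022) = (34028/6685 - 37061)*(-1/54022) = -247718757/6685*(-1/54022) = 247718757/361137070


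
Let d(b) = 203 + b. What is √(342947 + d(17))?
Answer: √343167 ≈ 585.80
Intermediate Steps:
√(342947 + d(17)) = √(342947 + (203 + 17)) = √(342947 + 220) = √343167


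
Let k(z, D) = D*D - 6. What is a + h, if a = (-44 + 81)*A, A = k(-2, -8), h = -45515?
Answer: -43369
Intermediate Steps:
k(z, D) = -6 + D² (k(z, D) = D² - 6 = -6 + D²)
A = 58 (A = -6 + (-8)² = -6 + 64 = 58)
a = 2146 (a = (-44 + 81)*58 = 37*58 = 2146)
a + h = 2146 - 45515 = -43369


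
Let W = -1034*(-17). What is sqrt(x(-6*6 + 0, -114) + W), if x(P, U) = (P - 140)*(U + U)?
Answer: sqrt(57706) ≈ 240.22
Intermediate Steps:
W = 17578
x(P, U) = 2*U*(-140 + P) (x(P, U) = (-140 + P)*(2*U) = 2*U*(-140 + P))
sqrt(x(-6*6 + 0, -114) + W) = sqrt(2*(-114)*(-140 + (-6*6 + 0)) + 17578) = sqrt(2*(-114)*(-140 + (-36 + 0)) + 17578) = sqrt(2*(-114)*(-140 - 36) + 17578) = sqrt(2*(-114)*(-176) + 17578) = sqrt(40128 + 17578) = sqrt(57706)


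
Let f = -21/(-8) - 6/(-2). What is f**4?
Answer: 4100625/4096 ≈ 1001.1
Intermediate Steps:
f = 45/8 (f = -21*(-1/8) - 6*(-1/2) = 21/8 + 3 = 45/8 ≈ 5.6250)
f**4 = (45/8)**4 = 4100625/4096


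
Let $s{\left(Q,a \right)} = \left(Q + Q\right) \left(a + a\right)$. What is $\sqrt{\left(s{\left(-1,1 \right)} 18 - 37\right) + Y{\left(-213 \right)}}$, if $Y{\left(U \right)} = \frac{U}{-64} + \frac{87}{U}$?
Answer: $\frac{i \sqrt{34224059}}{568} \approx 10.3 i$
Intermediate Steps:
$s{\left(Q,a \right)} = 4 Q a$ ($s{\left(Q,a \right)} = 2 Q 2 a = 4 Q a$)
$Y{\left(U \right)} = \frac{87}{U} - \frac{U}{64}$ ($Y{\left(U \right)} = U \left(- \frac{1}{64}\right) + \frac{87}{U} = - \frac{U}{64} + \frac{87}{U} = \frac{87}{U} - \frac{U}{64}$)
$\sqrt{\left(s{\left(-1,1 \right)} 18 - 37\right) + Y{\left(-213 \right)}} = \sqrt{\left(4 \left(-1\right) 1 \cdot 18 - 37\right) + \left(\frac{87}{-213} - - \frac{213}{64}\right)} = \sqrt{\left(\left(-4\right) 18 - 37\right) + \left(87 \left(- \frac{1}{213}\right) + \frac{213}{64}\right)} = \sqrt{\left(-72 - 37\right) + \left(- \frac{29}{71} + \frac{213}{64}\right)} = \sqrt{-109 + \frac{13267}{4544}} = \sqrt{- \frac{482029}{4544}} = \frac{i \sqrt{34224059}}{568}$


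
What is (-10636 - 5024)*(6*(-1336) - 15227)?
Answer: 363985380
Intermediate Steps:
(-10636 - 5024)*(6*(-1336) - 15227) = -15660*(-8016 - 15227) = -15660*(-23243) = 363985380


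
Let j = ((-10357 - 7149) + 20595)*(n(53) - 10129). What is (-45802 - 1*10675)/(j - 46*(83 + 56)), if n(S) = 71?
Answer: 56477/31075556 ≈ 0.0018174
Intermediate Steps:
j = -31069162 (j = ((-10357 - 7149) + 20595)*(71 - 10129) = (-17506 + 20595)*(-10058) = 3089*(-10058) = -31069162)
(-45802 - 1*10675)/(j - 46*(83 + 56)) = (-45802 - 1*10675)/(-31069162 - 46*(83 + 56)) = (-45802 - 10675)/(-31069162 - 46*139) = -56477/(-31069162 - 6394) = -56477/(-31075556) = -56477*(-1/31075556) = 56477/31075556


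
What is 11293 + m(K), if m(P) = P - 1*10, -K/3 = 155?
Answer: 10818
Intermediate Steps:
K = -465 (K = -3*155 = -465)
m(P) = -10 + P (m(P) = P - 10 = -10 + P)
11293 + m(K) = 11293 + (-10 - 465) = 11293 - 475 = 10818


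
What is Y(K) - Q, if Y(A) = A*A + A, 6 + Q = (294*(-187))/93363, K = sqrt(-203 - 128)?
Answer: -10095999/31121 + I*sqrt(331) ≈ -324.41 + 18.193*I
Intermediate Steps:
K = I*sqrt(331) (K = sqrt(-331) = I*sqrt(331) ≈ 18.193*I)
Q = -205052/31121 (Q = -6 + (294*(-187))/93363 = -6 - 54978*1/93363 = -6 - 18326/31121 = -205052/31121 ≈ -6.5889)
Y(A) = A + A**2 (Y(A) = A**2 + A = A + A**2)
Y(K) - Q = (I*sqrt(331))*(1 + I*sqrt(331)) - 1*(-205052/31121) = I*sqrt(331)*(1 + I*sqrt(331)) + 205052/31121 = 205052/31121 + I*sqrt(331)*(1 + I*sqrt(331))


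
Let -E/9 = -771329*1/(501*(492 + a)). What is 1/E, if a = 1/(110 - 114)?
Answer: 328489/9255948 ≈ 0.035489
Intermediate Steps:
a = -¼ (a = 1/(-4) = -¼ ≈ -0.25000)
E = 9255948/328489 (E = -(-6941961)/((492 - ¼)*501) = -(-6941961)/((1967/4)*501) = -(-6941961)/985467/4 = -(-6941961)*4/985467 = -9*(-3085316/985467) = 9255948/328489 ≈ 28.177)
1/E = 1/(9255948/328489) = 328489/9255948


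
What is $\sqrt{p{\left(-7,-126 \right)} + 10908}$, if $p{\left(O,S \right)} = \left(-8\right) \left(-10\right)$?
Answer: $2 \sqrt{2747} \approx 104.82$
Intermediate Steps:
$p{\left(O,S \right)} = 80$
$\sqrt{p{\left(-7,-126 \right)} + 10908} = \sqrt{80 + 10908} = \sqrt{10988} = 2 \sqrt{2747}$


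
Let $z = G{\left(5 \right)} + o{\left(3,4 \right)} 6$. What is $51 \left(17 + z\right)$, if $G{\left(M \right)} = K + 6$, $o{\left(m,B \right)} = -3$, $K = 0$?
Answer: $255$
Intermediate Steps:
$G{\left(M \right)} = 6$ ($G{\left(M \right)} = 0 + 6 = 6$)
$z = -12$ ($z = 6 - 18 = -12$)
$51 \left(17 + z\right) = 51 \left(17 - 12\right) = 51 \cdot 5 = 255$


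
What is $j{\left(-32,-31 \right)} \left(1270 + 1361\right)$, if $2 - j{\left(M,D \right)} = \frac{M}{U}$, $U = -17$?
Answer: $\frac{5262}{17} \approx 309.53$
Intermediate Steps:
$j{\left(M,D \right)} = 2 + \frac{M}{17}$ ($j{\left(M,D \right)} = 2 - \frac{M}{-17} = 2 - M \left(- \frac{1}{17}\right) = 2 - - \frac{M}{17} = 2 + \frac{M}{17}$)
$j{\left(-32,-31 \right)} \left(1270 + 1361\right) = \left(2 + \frac{1}{17} \left(-32\right)\right) \left(1270 + 1361\right) = \left(2 - \frac{32}{17}\right) 2631 = \frac{2}{17} \cdot 2631 = \frac{5262}{17}$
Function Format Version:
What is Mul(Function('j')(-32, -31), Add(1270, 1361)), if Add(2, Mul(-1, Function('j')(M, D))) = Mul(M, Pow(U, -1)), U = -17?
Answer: Rational(5262, 17) ≈ 309.53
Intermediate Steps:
Function('j')(M, D) = Add(2, Mul(Rational(1, 17), M)) (Function('j')(M, D) = Add(2, Mul(-1, Mul(M, Pow(-17, -1)))) = Add(2, Mul(-1, Mul(M, Rational(-1, 17)))) = Add(2, Mul(-1, Mul(Rational(-1, 17), M))) = Add(2, Mul(Rational(1, 17), M)))
Mul(Function('j')(-32, -31), Add(1270, 1361)) = Mul(Add(2, Mul(Rational(1, 17), -32)), Add(1270, 1361)) = Mul(Add(2, Rational(-32, 17)), 2631) = Mul(Rational(2, 17), 2631) = Rational(5262, 17)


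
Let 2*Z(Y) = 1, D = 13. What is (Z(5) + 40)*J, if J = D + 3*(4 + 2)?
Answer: 2511/2 ≈ 1255.5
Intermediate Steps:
Z(Y) = ½ (Z(Y) = (½)*1 = ½)
J = 31 (J = 13 + 3*(4 + 2) = 13 + 3*6 = 13 + 18 = 31)
(Z(5) + 40)*J = (½ + 40)*31 = (81/2)*31 = 2511/2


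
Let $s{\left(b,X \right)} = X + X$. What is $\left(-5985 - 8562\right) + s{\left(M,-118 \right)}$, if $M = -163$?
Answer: $-14783$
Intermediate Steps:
$s{\left(b,X \right)} = 2 X$
$\left(-5985 - 8562\right) + s{\left(M,-118 \right)} = \left(-5985 - 8562\right) + 2 \left(-118\right) = \left(-5985 - 8562\right) - 236 = -14547 - 236 = -14783$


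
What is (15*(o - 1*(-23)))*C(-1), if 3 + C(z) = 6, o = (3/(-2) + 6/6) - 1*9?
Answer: 1215/2 ≈ 607.50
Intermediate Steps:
o = -19/2 (o = (3*(-½) + 6*(⅙)) - 9 = (-3/2 + 1) - 9 = -½ - 9 = -19/2 ≈ -9.5000)
C(z) = 3 (C(z) = -3 + 6 = 3)
(15*(o - 1*(-23)))*C(-1) = (15*(-19/2 - 1*(-23)))*3 = (15*(-19/2 + 23))*3 = (15*(27/2))*3 = (405/2)*3 = 1215/2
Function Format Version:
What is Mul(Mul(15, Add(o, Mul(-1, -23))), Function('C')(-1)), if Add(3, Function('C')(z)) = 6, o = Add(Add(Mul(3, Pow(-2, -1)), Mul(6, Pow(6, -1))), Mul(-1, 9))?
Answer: Rational(1215, 2) ≈ 607.50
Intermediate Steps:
o = Rational(-19, 2) (o = Add(Add(Mul(3, Rational(-1, 2)), Mul(6, Rational(1, 6))), -9) = Add(Add(Rational(-3, 2), 1), -9) = Add(Rational(-1, 2), -9) = Rational(-19, 2) ≈ -9.5000)
Function('C')(z) = 3 (Function('C')(z) = Add(-3, 6) = 3)
Mul(Mul(15, Add(o, Mul(-1, -23))), Function('C')(-1)) = Mul(Mul(15, Add(Rational(-19, 2), Mul(-1, -23))), 3) = Mul(Mul(15, Add(Rational(-19, 2), 23)), 3) = Mul(Mul(15, Rational(27, 2)), 3) = Mul(Rational(405, 2), 3) = Rational(1215, 2)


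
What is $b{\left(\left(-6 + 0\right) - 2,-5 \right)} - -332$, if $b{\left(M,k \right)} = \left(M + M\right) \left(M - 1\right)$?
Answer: $476$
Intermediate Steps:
$b{\left(M,k \right)} = 2 M \left(-1 + M\right)$
$b{\left(\left(-6 + 0\right) - 2,-5 \right)} - -332 = 2 \left(\left(-6 + 0\right) - 2\right) \left(-1 + \left(\left(-6 + 0\right) - 2\right)\right) - -332 = 2 \left(-6 - 2\right) \left(-1 - 8\right) + 332 = 2 \left(-8\right) \left(-1 - 8\right) + 332 = 2 \left(-8\right) \left(-9\right) + 332 = 144 + 332 = 476$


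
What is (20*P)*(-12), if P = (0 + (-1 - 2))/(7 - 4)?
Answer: 240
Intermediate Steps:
P = -1 (P = (0 - 3)/3 = -3*⅓ = -1)
(20*P)*(-12) = (20*(-1))*(-12) = -20*(-12) = 240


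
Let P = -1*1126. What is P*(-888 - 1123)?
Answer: 2264386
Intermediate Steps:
P = -1126
P*(-888 - 1123) = -1126*(-888 - 1123) = -1126*(-2011) = 2264386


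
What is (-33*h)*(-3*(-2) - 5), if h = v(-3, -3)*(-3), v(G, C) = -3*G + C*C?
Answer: 1782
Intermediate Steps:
v(G, C) = C**2 - 3*G (v(G, C) = -3*G + C**2 = C**2 - 3*G)
h = -54 (h = ((-3)**2 - 3*(-3))*(-3) = (9 + 9)*(-3) = 18*(-3) = -54)
(-33*h)*(-3*(-2) - 5) = (-33*(-54))*(-3*(-2) - 5) = 1782*(6 - 5) = 1782*1 = 1782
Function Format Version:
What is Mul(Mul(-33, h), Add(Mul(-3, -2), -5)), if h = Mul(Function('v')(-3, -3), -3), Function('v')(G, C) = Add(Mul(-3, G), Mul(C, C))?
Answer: 1782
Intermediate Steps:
Function('v')(G, C) = Add(Pow(C, 2), Mul(-3, G)) (Function('v')(G, C) = Add(Mul(-3, G), Pow(C, 2)) = Add(Pow(C, 2), Mul(-3, G)))
h = -54 (h = Mul(Add(Pow(-3, 2), Mul(-3, -3)), -3) = Mul(Add(9, 9), -3) = Mul(18, -3) = -54)
Mul(Mul(-33, h), Add(Mul(-3, -2), -5)) = Mul(Mul(-33, -54), Add(Mul(-3, -2), -5)) = Mul(1782, Add(6, -5)) = Mul(1782, 1) = 1782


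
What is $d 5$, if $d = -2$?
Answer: $-10$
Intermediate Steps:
$d 5 = \left(-2\right) 5 = -10$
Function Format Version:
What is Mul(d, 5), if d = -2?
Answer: -10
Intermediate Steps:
Mul(d, 5) = Mul(-2, 5) = -10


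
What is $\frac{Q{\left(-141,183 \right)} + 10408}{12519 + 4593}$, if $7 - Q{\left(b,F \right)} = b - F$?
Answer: $\frac{10739}{17112} \approx 0.62757$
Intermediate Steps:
$Q{\left(b,F \right)} = 7 + F - b$ ($Q{\left(b,F \right)} = 7 - \left(b - F\right) = 7 + \left(F - b\right) = 7 + F - b$)
$\frac{Q{\left(-141,183 \right)} + 10408}{12519 + 4593} = \frac{\left(7 + 183 - -141\right) + 10408}{12519 + 4593} = \frac{\left(7 + 183 + 141\right) + 10408}{17112} = \left(331 + 10408\right) \frac{1}{17112} = 10739 \cdot \frac{1}{17112} = \frac{10739}{17112}$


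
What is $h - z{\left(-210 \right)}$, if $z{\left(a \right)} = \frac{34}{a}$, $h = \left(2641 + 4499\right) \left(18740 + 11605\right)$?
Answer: $\frac{22749646517}{105} \approx 2.1666 \cdot 10^{8}$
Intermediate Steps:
$h = 216663300$ ($h = 7140 \cdot 30345 = 216663300$)
$h - z{\left(-210 \right)} = 216663300 - \frac{34}{-210} = 216663300 - 34 \left(- \frac{1}{210}\right) = 216663300 - - \frac{17}{105} = 216663300 + \frac{17}{105} = \frac{22749646517}{105}$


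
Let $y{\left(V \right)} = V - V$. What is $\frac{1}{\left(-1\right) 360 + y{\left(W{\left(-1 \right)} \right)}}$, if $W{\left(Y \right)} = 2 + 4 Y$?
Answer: $- \frac{1}{360} \approx -0.0027778$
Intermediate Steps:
$y{\left(V \right)} = 0$
$\frac{1}{\left(-1\right) 360 + y{\left(W{\left(-1 \right)} \right)}} = \frac{1}{\left(-1\right) 360 + 0} = \frac{1}{-360 + 0} = \frac{1}{-360} = - \frac{1}{360}$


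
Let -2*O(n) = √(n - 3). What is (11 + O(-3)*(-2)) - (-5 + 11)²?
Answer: -25 + I*√6 ≈ -25.0 + 2.4495*I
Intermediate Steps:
O(n) = -√(-3 + n)/2 (O(n) = -√(n - 3)/2 = -√(-3 + n)/2)
(11 + O(-3)*(-2)) - (-5 + 11)² = (11 - √(-3 - 3)/2*(-2)) - (-5 + 11)² = (11 - I*√6/2*(-2)) - 1*6² = (11 - I*√6/2*(-2)) - 1*36 = (11 - I*√6/2*(-2)) - 36 = (11 + I*√6) - 36 = -25 + I*√6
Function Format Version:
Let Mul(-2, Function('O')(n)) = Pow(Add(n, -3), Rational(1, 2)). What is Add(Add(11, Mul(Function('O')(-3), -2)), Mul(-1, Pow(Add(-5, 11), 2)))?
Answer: Add(-25, Mul(I, Pow(6, Rational(1, 2)))) ≈ Add(-25.000, Mul(2.4495, I))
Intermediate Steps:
Function('O')(n) = Mul(Rational(-1, 2), Pow(Add(-3, n), Rational(1, 2))) (Function('O')(n) = Mul(Rational(-1, 2), Pow(Add(n, -3), Rational(1, 2))) = Mul(Rational(-1, 2), Pow(Add(-3, n), Rational(1, 2))))
Add(Add(11, Mul(Function('O')(-3), -2)), Mul(-1, Pow(Add(-5, 11), 2))) = Add(Add(11, Mul(Mul(Rational(-1, 2), Pow(Add(-3, -3), Rational(1, 2))), -2)), Mul(-1, Pow(Add(-5, 11), 2))) = Add(Add(11, Mul(Mul(Rational(-1, 2), Pow(-6, Rational(1, 2))), -2)), Mul(-1, Pow(6, 2))) = Add(Add(11, Mul(Mul(Rational(-1, 2), Mul(I, Pow(6, Rational(1, 2)))), -2)), Mul(-1, 36)) = Add(Add(11, Mul(Mul(Rational(-1, 2), I, Pow(6, Rational(1, 2))), -2)), -36) = Add(Add(11, Mul(I, Pow(6, Rational(1, 2)))), -36) = Add(-25, Mul(I, Pow(6, Rational(1, 2))))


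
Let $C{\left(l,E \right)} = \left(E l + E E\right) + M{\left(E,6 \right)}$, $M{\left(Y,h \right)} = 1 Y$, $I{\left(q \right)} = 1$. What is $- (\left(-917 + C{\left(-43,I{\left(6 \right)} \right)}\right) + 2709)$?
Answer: $-1751$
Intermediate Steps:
$M{\left(Y,h \right)} = Y$
$C{\left(l,E \right)} = E + E^{2} + E l$ ($C{\left(l,E \right)} = \left(E l + E E\right) + E = \left(E l + E^{2}\right) + E = \left(E^{2} + E l\right) + E = E + E^{2} + E l$)
$- (\left(-917 + C{\left(-43,I{\left(6 \right)} \right)}\right) + 2709) = - (\left(-917 + 1 \left(1 + 1 - 43\right)\right) + 2709) = - (\left(-917 + 1 \left(-41\right)\right) + 2709) = - (\left(-917 - 41\right) + 2709) = - (-958 + 2709) = \left(-1\right) 1751 = -1751$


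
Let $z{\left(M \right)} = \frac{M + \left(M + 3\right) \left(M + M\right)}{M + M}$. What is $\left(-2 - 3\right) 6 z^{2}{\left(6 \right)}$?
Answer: $- \frac{5415}{2} \approx -2707.5$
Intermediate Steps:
$z{\left(M \right)} = \frac{M + 2 M \left(3 + M\right)}{2 M}$ ($z{\left(M \right)} = \frac{M + \left(3 + M\right) 2 M}{2 M} = \left(M + 2 M \left(3 + M\right)\right) \frac{1}{2 M} = \frac{M + 2 M \left(3 + M\right)}{2 M}$)
$\left(-2 - 3\right) 6 z^{2}{\left(6 \right)} = \left(-2 - 3\right) 6 \left(\frac{7}{2} + 6\right)^{2} = \left(-5\right) 6 \left(\frac{19}{2}\right)^{2} = \left(-30\right) \frac{361}{4} = - \frac{5415}{2}$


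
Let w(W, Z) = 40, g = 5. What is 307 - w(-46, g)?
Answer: 267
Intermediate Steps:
307 - w(-46, g) = 307 - 1*40 = 307 - 40 = 267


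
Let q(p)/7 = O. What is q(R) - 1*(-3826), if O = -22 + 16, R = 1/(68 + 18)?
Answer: 3784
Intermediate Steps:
R = 1/86 ≈ 0.011628
O = -6
q(p) = -42 (q(p) = 7*(-6) = -42)
q(R) - 1*(-3826) = -42 - 1*(-3826) = -42 + 3826 = 3784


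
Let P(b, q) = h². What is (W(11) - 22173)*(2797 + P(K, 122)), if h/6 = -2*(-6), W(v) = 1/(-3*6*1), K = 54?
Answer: -3185336815/18 ≈ -1.7696e+8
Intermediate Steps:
W(v) = -1/18 (W(v) = 1/(-18*1) = 1/(-18) = -1/18)
h = 72 (h = 6*(-2*(-6)) = 6*12 = 72)
P(b, q) = 5184 (P(b, q) = 72² = 5184)
(W(11) - 22173)*(2797 + P(K, 122)) = (-1/18 - 22173)*(2797 + 5184) = -399115/18*7981 = -3185336815/18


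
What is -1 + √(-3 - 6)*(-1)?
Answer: -1 - 3*I ≈ -1.0 - 3.0*I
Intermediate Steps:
-1 + √(-3 - 6)*(-1) = -1 + √(-9)*(-1) = -1 + (3*I)*(-1) = -1 - 3*I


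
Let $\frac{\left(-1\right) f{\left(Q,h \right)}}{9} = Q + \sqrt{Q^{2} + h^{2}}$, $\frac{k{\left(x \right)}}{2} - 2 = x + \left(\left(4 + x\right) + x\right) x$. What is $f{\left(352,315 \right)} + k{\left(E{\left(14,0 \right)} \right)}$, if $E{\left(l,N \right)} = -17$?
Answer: $-2178 - 9 \sqrt{223129} \approx -6429.3$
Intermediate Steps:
$k{\left(x \right)} = 4 + 2 x + 2 x \left(4 + 2 x\right)$ ($k{\left(x \right)} = 4 + 2 \left(x + \left(\left(4 + x\right) + x\right) x\right) = 4 + 2 \left(x + \left(4 + 2 x\right) x\right) = 4 + 2 \left(x + x \left(4 + 2 x\right)\right) = 4 + \left(2 x + 2 x \left(4 + 2 x\right)\right) = 4 + 2 x + 2 x \left(4 + 2 x\right)$)
$f{\left(Q,h \right)} = - 9 Q - 9 \sqrt{Q^{2} + h^{2}}$ ($f{\left(Q,h \right)} = - 9 \left(Q + \sqrt{Q^{2} + h^{2}}\right) = - 9 Q - 9 \sqrt{Q^{2} + h^{2}}$)
$f{\left(352,315 \right)} + k{\left(E{\left(14,0 \right)} \right)} = \left(\left(-9\right) 352 - 9 \sqrt{352^{2} + 315^{2}}\right) + \left(4 + 4 \left(-17\right)^{2} + 10 \left(-17\right)\right) = \left(-3168 - 9 \sqrt{123904 + 99225}\right) + \left(4 + 4 \cdot 289 - 170\right) = \left(-3168 - 9 \sqrt{223129}\right) + \left(4 + 1156 - 170\right) = \left(-3168 - 9 \sqrt{223129}\right) + 990 = -2178 - 9 \sqrt{223129}$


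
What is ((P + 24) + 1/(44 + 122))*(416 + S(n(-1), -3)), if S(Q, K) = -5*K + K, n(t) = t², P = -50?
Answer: -923410/83 ≈ -11125.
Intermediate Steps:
S(Q, K) = -4*K
((P + 24) + 1/(44 + 122))*(416 + S(n(-1), -3)) = ((-50 + 24) + 1/(44 + 122))*(416 - 4*(-3)) = (-26 + 1/166)*(416 + 12) = (-26 + 1/166)*428 = -4315/166*428 = -923410/83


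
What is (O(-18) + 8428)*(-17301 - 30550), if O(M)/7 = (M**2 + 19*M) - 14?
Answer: -392569604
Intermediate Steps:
O(M) = -98 + 7*M**2 + 133*M (O(M) = 7*((M**2 + 19*M) - 14) = 7*(-14 + M**2 + 19*M) = -98 + 7*M**2 + 133*M)
(O(-18) + 8428)*(-17301 - 30550) = ((-98 + 7*(-18)**2 + 133*(-18)) + 8428)*(-17301 - 30550) = ((-98 + 7*324 - 2394) + 8428)*(-47851) = ((-98 + 2268 - 2394) + 8428)*(-47851) = (-224 + 8428)*(-47851) = 8204*(-47851) = -392569604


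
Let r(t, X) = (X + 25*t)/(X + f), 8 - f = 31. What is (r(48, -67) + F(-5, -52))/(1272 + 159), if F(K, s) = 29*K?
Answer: -14183/128790 ≈ -0.11013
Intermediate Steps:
f = -23 (f = 8 - 1*31 = 8 - 31 = -23)
r(t, X) = (X + 25*t)/(-23 + X) (r(t, X) = (X + 25*t)/(X - 23) = (X + 25*t)/(-23 + X))
(r(48, -67) + F(-5, -52))/(1272 + 159) = ((-67 + 25*48)/(-23 - 67) + 29*(-5))/(1272 + 159) = ((-67 + 1200)/(-90) - 145)/1431 = (-1/90*1133 - 145)*(1/1431) = (-1133/90 - 145)*(1/1431) = -14183/90*1/1431 = -14183/128790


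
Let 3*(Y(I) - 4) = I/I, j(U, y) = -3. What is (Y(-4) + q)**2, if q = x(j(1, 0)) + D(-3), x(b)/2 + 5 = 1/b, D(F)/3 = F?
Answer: 2116/9 ≈ 235.11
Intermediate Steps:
D(F) = 3*F
x(b) = -10 + 2/b
q = -59/3 (q = (-10 + 2/(-3)) + 3*(-3) = (-10 + 2*(-1/3)) - 9 = (-10 - 2/3) - 9 = -32/3 - 9 = -59/3 ≈ -19.667)
Y(I) = 13/3 (Y(I) = 4 + (I/I)/3 = 4 + (1/3)*1 = 4 + 1/3 = 13/3)
(Y(-4) + q)**2 = (13/3 - 59/3)**2 = (-46/3)**2 = 2116/9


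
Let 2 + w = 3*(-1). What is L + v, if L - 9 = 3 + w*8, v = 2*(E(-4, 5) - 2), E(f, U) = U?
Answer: -22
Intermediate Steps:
w = -5 (w = -2 + 3*(-1) = -2 - 3 = -5)
v = 6 (v = 2*(5 - 2) = 2*3 = 6)
L = -28 (L = 9 + (3 - 5*8) = 9 + (3 - 40) = 9 - 37 = -28)
L + v = -28 + 6 = -22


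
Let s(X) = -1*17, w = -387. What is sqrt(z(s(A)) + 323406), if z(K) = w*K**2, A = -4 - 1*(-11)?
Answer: 3*sqrt(23507) ≈ 459.96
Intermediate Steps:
A = 7 (A = -4 + 11 = 7)
s(X) = -17
z(K) = -387*K**2
sqrt(z(s(A)) + 323406) = sqrt(-387*(-17)**2 + 323406) = sqrt(-387*289 + 323406) = sqrt(-111843 + 323406) = sqrt(211563) = 3*sqrt(23507)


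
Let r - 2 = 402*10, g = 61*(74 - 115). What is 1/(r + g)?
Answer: 1/1521 ≈ 0.00065746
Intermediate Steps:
g = -2501 (g = 61*(-41) = -2501)
r = 4022 (r = 2 + 402*10 = 2 + 4020 = 4022)
1/(r + g) = 1/(4022 - 2501) = 1/1521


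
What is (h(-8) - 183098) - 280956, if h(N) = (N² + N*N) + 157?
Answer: -463769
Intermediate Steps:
h(N) = 157 + 2*N² (h(N) = (N² + N²) + 157 = 2*N² + 157 = 157 + 2*N²)
(h(-8) - 183098) - 280956 = ((157 + 2*(-8)²) - 183098) - 280956 = ((157 + 2*64) - 183098) - 280956 = ((157 + 128) - 183098) - 280956 = (285 - 183098) - 280956 = -182813 - 280956 = -463769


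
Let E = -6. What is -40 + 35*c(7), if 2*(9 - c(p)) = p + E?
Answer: 515/2 ≈ 257.50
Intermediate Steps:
c(p) = 12 - p/2 (c(p) = 9 - (p - 6)/2 = 9 - (-6 + p)/2 = 9 + (3 - p/2) = 12 - p/2)
-40 + 35*c(7) = -40 + 35*(12 - ½*7) = -40 + 35*(12 - 7/2) = -40 + 35*(17/2) = -40 + 595/2 = 515/2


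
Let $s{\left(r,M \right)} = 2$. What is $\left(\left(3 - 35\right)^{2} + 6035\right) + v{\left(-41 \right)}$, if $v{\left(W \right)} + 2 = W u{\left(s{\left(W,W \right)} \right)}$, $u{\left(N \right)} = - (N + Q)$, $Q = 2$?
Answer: $7221$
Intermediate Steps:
$u{\left(N \right)} = -2 - N$ ($u{\left(N \right)} = - (N + 2) = - (2 + N) = -2 - N$)
$v{\left(W \right)} = -2 - 4 W$ ($v{\left(W \right)} = -2 + W \left(-2 - 2\right) = -2 + W \left(-4\right) = -2 - 4 W$)
$\left(\left(3 - 35\right)^{2} + 6035\right) + v{\left(-41 \right)} = \left(\left(3 - 35\right)^{2} + 6035\right) - -162 = \left(\left(-32\right)^{2} + 6035\right) + \left(-2 + 164\right) = \left(1024 + 6035\right) + 162 = 7059 + 162 = 7221$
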